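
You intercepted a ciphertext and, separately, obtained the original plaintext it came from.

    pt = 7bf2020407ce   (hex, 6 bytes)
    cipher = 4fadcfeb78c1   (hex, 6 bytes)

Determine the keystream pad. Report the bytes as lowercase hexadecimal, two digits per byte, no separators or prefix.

345fcdef7f0f

Since cipher = pt ⊕ pad, XORing both sides with pt gives pad = pt ⊕ cipher.
123 XOR  79 =  52
242 XOR 173 =  95
  2 XOR 207 = 205
  4 XOR 235 = 239
  7 XOR 120 = 127
206 XOR 193 =  15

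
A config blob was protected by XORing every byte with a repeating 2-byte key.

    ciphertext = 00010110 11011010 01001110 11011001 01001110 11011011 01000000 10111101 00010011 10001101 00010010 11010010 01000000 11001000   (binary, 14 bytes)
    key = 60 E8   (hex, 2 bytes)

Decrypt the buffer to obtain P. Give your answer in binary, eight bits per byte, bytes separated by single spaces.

The 2-byte key repeats, so the effective keystream is 60 e8 60 e8 60 e8 60 e8 60 e8 60 e8 60 e8.
byte 0: 16 ⊕ 60 = 76
byte 1: da ⊕ e8 = 32
byte 2: 4e ⊕ 60 = 2e
byte 3: d9 ⊕ e8 = 31
byte 4: 4e ⊕ 60 = 2e
byte 5: db ⊕ e8 = 33
byte 6: 40 ⊕ 60 = 20
byte 7: bd ⊕ e8 = 55
byte 8: 13 ⊕ 60 = 73
byte 9: 8d ⊕ e8 = 65
byte 10: 12 ⊕ 60 = 72
byte 11: d2 ⊕ e8 = 3a
byte 12: 40 ⊕ 60 = 20
byte 13: c8 ⊕ e8 = 20

01110110 00110010 00101110 00110001 00101110 00110011 00100000 01010101 01110011 01100101 01110010 00111010 00100000 00100000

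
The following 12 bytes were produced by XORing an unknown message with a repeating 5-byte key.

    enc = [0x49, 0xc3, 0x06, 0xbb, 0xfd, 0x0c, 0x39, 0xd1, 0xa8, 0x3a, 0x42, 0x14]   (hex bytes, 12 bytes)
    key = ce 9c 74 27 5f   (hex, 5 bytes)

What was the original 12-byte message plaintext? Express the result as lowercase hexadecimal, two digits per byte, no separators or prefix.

875f729ca2c2a5a58f658c88

The 5-byte key repeats, so the effective keystream is ce 9c 74 27 5f ce 9c 74 27 5f ce 9c.
byte 0: 49 XOR ce = 87
byte 1: c3 XOR 9c = 5f
byte 2: 06 XOR 74 = 72
byte 3: bb XOR 27 = 9c
byte 4: fd XOR 5f = a2
byte 5: 0c XOR ce = c2
byte 6: 39 XOR 9c = a5
byte 7: d1 XOR 74 = a5
byte 8: a8 XOR 27 = 8f
byte 9: 3a XOR 5f = 65
byte 10: 42 XOR ce = 8c
byte 11: 14 XOR 9c = 88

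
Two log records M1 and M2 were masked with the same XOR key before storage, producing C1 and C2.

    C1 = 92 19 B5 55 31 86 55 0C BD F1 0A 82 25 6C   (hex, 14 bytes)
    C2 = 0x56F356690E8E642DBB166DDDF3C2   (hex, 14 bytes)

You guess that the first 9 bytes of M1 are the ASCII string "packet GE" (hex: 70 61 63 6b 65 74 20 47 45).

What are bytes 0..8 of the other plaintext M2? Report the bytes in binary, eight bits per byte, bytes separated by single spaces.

First, C1 ⊕ C2 = (M1 ⊕ K) ⊕ (M2 ⊕ K) = M1 ⊕ M2, so the key drops out. Then M2 = (M1 ⊕ M2) ⊕ M1 over the first 9 bytes.
byte 0: (92 ^ 56) ^ 70 = c4 ^ 70 = b4
byte 1: (19 ^ f3) ^ 61 = ea ^ 61 = 8b
byte 2: (b5 ^ 56) ^ 63 = e3 ^ 63 = 80
byte 3: (55 ^ 69) ^ 6b = 3c ^ 6b = 57
byte 4: (31 ^ 0e) ^ 65 = 3f ^ 65 = 5a
byte 5: (86 ^ 8e) ^ 74 = 08 ^ 74 = 7c
byte 6: (55 ^ 64) ^ 20 = 31 ^ 20 = 11
byte 7: (0c ^ 2d) ^ 47 = 21 ^ 47 = 66
byte 8: (bd ^ bb) ^ 45 = 06 ^ 45 = 43

10110100 10001011 10000000 01010111 01011010 01111100 00010001 01100110 01000011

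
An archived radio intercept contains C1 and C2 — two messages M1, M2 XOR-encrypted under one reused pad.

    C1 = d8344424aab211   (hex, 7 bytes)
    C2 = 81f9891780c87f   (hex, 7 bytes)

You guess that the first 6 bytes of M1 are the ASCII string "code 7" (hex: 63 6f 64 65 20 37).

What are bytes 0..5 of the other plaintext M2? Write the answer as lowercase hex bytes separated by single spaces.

First, C1 ⊕ C2 = (M1 ⊕ K) ⊕ (M2 ⊕ K) = M1 ⊕ M2, so the key drops out. Then M2 = (M1 ⊕ M2) ⊕ M1 over the first 6 bytes.
byte 0: (d8 xor 81) xor 63 = 59 xor 63 = 3a
byte 1: (34 xor f9) xor 6f = cd xor 6f = a2
byte 2: (44 xor 89) xor 64 = cd xor 64 = a9
byte 3: (24 xor 17) xor 65 = 33 xor 65 = 56
byte 4: (aa xor 80) xor 20 = 2a xor 20 = 0a
byte 5: (b2 xor c8) xor 37 = 7a xor 37 = 4d

3a a2 a9 56 0a 4d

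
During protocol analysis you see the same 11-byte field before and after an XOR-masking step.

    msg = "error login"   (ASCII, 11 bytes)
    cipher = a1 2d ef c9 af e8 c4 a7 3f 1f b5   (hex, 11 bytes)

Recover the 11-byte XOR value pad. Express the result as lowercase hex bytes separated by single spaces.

Since cipher = msg ⊕ pad, XORing both sides with msg gives pad = msg ⊕ cipher.
byte 0: 01100101 XOR 10100001 = 11000100
byte 1: 01110010 XOR 00101101 = 01011111
byte 2: 01110010 XOR 11101111 = 10011101
byte 3: 01101111 XOR 11001001 = 10100110
byte 4: 01110010 XOR 10101111 = 11011101
byte 5: 00100000 XOR 11101000 = 11001000
byte 6: 01101100 XOR 11000100 = 10101000
byte 7: 01101111 XOR 10100111 = 11001000
byte 8: 01100111 XOR 00111111 = 01011000
byte 9: 01101001 XOR 00011111 = 01110110
byte 10: 01101110 XOR 10110101 = 11011011

c4 5f 9d a6 dd c8 a8 c8 58 76 db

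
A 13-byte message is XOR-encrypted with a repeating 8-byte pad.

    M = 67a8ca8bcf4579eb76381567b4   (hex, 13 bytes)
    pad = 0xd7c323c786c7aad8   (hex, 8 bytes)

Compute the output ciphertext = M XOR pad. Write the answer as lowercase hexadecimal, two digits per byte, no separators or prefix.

b06be94c4982d333a1fb36a032

The 8-byte key repeats, so the effective keystream is d7 c3 23 c7 86 c7 aa d8 d7 c3 23 c7 86.
byte 0: 67 ^ d7 = b0
byte 1: a8 ^ c3 = 6b
byte 2: ca ^ 23 = e9
byte 3: 8b ^ c7 = 4c
byte 4: cf ^ 86 = 49
byte 5: 45 ^ c7 = 82
byte 6: 79 ^ aa = d3
byte 7: eb ^ d8 = 33
byte 8: 76 ^ d7 = a1
byte 9: 38 ^ c3 = fb
byte 10: 15 ^ 23 = 36
byte 11: 67 ^ c7 = a0
byte 12: b4 ^ 86 = 32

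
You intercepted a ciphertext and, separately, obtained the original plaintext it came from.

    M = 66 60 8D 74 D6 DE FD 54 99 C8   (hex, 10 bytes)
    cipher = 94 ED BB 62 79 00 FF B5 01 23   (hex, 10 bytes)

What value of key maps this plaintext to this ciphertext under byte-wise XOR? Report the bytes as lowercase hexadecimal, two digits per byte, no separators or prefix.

Since cipher = M ⊕ key, XORing both sides with M gives key = M ⊕ cipher.
102 XOR 148 = 242
 96 XOR 237 = 141
141 XOR 187 =  54
116 XOR  98 =  22
214 XOR 121 = 175
222 XOR   0 = 222
253 XOR 255 =   2
 84 XOR 181 = 225
153 XOR   1 = 152
200 XOR  35 = 235

f28d3616afde02e198eb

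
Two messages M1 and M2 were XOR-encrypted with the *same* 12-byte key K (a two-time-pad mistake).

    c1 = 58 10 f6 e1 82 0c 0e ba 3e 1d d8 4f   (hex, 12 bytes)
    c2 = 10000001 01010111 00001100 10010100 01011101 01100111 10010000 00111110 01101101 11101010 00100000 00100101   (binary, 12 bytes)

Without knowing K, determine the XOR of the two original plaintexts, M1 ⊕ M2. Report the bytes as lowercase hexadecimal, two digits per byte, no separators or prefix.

d947fa75df6b9e8453f7f86a

c1 ⊕ c2 = (M1 ⊕ K) ⊕ (M2 ⊕ K) = M1 ⊕ M2 — the shared key cancels under XOR.
byte 0: 58 ^ 81 = d9
byte 1: 10 ^ 57 = 47
byte 2: f6 ^ 0c = fa
byte 3: e1 ^ 94 = 75
byte 4: 82 ^ 5d = df
byte 5: 0c ^ 67 = 6b
byte 6: 0e ^ 90 = 9e
byte 7: ba ^ 3e = 84
byte 8: 3e ^ 6d = 53
byte 9: 1d ^ ea = f7
byte 10: d8 ^ 20 = f8
byte 11: 4f ^ 25 = 6a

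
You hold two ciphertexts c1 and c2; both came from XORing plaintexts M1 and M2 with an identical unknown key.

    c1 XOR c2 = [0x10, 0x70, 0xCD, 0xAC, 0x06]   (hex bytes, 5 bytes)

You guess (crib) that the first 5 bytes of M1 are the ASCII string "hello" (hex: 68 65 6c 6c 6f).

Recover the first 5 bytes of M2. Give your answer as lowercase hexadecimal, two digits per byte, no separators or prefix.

Since c1 ⊕ c2 = M1 ⊕ M2, XORing with the guessed M1 bytes yields the corresponding M2 bytes: M2 = (c1 ⊕ c2) ⊕ M1.
 16 xor 104 = 120
112 xor 101 =  21
205 xor 108 = 161
172 xor 108 = 192
  6 xor 111 = 105

7815a1c069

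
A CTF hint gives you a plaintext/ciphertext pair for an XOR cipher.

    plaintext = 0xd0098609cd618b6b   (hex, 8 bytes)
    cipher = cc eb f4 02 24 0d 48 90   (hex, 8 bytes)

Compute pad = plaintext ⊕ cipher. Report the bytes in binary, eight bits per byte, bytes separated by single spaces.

Since cipher = plaintext ⊕ pad, XORing both sides with plaintext gives pad = plaintext ⊕ cipher.
byte 0: 11010000 ^ 11001100 = 00011100
byte 1: 00001001 ^ 11101011 = 11100010
byte 2: 10000110 ^ 11110100 = 01110010
byte 3: 00001001 ^ 00000010 = 00001011
byte 4: 11001101 ^ 00100100 = 11101001
byte 5: 01100001 ^ 00001101 = 01101100
byte 6: 10001011 ^ 01001000 = 11000011
byte 7: 01101011 ^ 10010000 = 11111011

00011100 11100010 01110010 00001011 11101001 01101100 11000011 11111011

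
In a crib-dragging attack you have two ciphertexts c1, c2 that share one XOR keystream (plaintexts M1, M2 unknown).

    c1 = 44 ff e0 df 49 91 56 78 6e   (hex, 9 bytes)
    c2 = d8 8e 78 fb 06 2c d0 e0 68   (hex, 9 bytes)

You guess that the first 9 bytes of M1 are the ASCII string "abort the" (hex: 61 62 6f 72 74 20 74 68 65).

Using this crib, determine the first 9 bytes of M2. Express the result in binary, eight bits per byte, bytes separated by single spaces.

First, c1 ⊕ c2 = (M1 ⊕ K) ⊕ (M2 ⊕ K) = M1 ⊕ M2, so the key drops out. Then M2 = (M1 ⊕ M2) ⊕ M1 over the first 9 bytes.
byte 0: (44 XOR d8) XOR 61 = 9c XOR 61 = fd
byte 1: (ff XOR 8e) XOR 62 = 71 XOR 62 = 13
byte 2: (e0 XOR 78) XOR 6f = 98 XOR 6f = f7
byte 3: (df XOR fb) XOR 72 = 24 XOR 72 = 56
byte 4: (49 XOR 06) XOR 74 = 4f XOR 74 = 3b
byte 5: (91 XOR 2c) XOR 20 = bd XOR 20 = 9d
byte 6: (56 XOR d0) XOR 74 = 86 XOR 74 = f2
byte 7: (78 XOR e0) XOR 68 = 98 XOR 68 = f0
byte 8: (6e XOR 68) XOR 65 = 06 XOR 65 = 63

11111101 00010011 11110111 01010110 00111011 10011101 11110010 11110000 01100011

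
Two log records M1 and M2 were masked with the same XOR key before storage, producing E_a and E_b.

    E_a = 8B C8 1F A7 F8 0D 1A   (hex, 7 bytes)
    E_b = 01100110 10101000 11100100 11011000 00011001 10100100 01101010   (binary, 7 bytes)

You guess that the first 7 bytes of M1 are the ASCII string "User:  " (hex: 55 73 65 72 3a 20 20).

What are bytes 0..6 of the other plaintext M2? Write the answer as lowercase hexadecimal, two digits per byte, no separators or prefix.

b8139e0ddb8950

First, E_a ⊕ E_b = (M1 ⊕ K) ⊕ (M2 ⊕ K) = M1 ⊕ M2, so the key drops out. Then M2 = (M1 ⊕ M2) ⊕ M1 over the first 7 bytes.
byte 0: (8b ^ 66) ^ 55 = ed ^ 55 = b8
byte 1: (c8 ^ a8) ^ 73 = 60 ^ 73 = 13
byte 2: (1f ^ e4) ^ 65 = fb ^ 65 = 9e
byte 3: (a7 ^ d8) ^ 72 = 7f ^ 72 = 0d
byte 4: (f8 ^ 19) ^ 3a = e1 ^ 3a = db
byte 5: (0d ^ a4) ^ 20 = a9 ^ 20 = 89
byte 6: (1a ^ 6a) ^ 20 = 70 ^ 20 = 50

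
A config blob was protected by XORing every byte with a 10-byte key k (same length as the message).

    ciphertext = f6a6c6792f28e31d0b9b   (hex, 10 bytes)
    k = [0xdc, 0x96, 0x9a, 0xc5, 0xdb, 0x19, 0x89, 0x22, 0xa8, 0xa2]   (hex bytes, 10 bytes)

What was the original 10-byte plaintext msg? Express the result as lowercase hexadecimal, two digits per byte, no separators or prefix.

2a305cbcf4316a3fa339

byte 0: f6 xor dc = 2a
byte 1: a6 xor 96 = 30
byte 2: c6 xor 9a = 5c
byte 3: 79 xor c5 = bc
byte 4: 2f xor db = f4
byte 5: 28 xor 19 = 31
byte 6: e3 xor 89 = 6a
byte 7: 1d xor 22 = 3f
byte 8: 0b xor a8 = a3
byte 9: 9b xor a2 = 39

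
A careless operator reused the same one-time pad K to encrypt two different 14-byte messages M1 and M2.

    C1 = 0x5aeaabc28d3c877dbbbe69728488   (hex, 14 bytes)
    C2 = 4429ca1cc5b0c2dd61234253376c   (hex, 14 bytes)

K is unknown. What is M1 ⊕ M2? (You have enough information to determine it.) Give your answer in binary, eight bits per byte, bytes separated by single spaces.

C1 ⊕ C2 = (M1 ⊕ K) ⊕ (M2 ⊕ K) = M1 ⊕ M2 — the shared key cancels under XOR.
5a ⊕ 44 = 1e
ea ⊕ 29 = c3
ab ⊕ ca = 61
c2 ⊕ 1c = de
8d ⊕ c5 = 48
3c ⊕ b0 = 8c
87 ⊕ c2 = 45
7d ⊕ dd = a0
bb ⊕ 61 = da
be ⊕ 23 = 9d
69 ⊕ 42 = 2b
72 ⊕ 53 = 21
84 ⊕ 37 = b3
88 ⊕ 6c = e4

00011110 11000011 01100001 11011110 01001000 10001100 01000101 10100000 11011010 10011101 00101011 00100001 10110011 11100100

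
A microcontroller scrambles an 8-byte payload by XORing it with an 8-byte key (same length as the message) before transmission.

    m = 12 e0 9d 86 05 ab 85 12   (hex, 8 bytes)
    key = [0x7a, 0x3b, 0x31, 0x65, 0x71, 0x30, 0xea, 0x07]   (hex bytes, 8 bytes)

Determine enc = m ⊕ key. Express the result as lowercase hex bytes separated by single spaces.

68 db ac e3 74 9b 6f 15

XOR is its own inverse, so applying the key byte-wise gives the result directly.
byte 0: 12 ^ 7a = 68
byte 1: e0 ^ 3b = db
byte 2: 9d ^ 31 = ac
byte 3: 86 ^ 65 = e3
byte 4: 05 ^ 71 = 74
byte 5: ab ^ 30 = 9b
byte 6: 85 ^ ea = 6f
byte 7: 12 ^ 07 = 15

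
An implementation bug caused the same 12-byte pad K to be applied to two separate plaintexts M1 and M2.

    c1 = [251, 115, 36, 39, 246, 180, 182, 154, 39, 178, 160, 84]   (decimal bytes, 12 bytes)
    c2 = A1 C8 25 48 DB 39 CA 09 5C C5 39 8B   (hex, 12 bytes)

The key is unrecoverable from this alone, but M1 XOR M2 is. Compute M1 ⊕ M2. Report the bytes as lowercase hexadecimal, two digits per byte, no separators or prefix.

c1 ⊕ c2 = (M1 ⊕ K) ⊕ (M2 ⊕ K) = M1 ⊕ M2 — the shared key cancels under XOR.
fb XOR a1 = 5a
73 XOR c8 = bb
24 XOR 25 = 01
27 XOR 48 = 6f
f6 XOR db = 2d
b4 XOR 39 = 8d
b6 XOR ca = 7c
9a XOR 09 = 93
27 XOR 5c = 7b
b2 XOR c5 = 77
a0 XOR 39 = 99
54 XOR 8b = df

5abb016f2d8d7c937b7799df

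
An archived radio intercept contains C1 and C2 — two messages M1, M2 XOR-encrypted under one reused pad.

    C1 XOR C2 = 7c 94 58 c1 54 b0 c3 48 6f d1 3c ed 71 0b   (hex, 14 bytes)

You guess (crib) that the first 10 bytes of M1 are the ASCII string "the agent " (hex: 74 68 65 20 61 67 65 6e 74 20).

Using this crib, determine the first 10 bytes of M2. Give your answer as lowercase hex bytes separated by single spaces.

Since C1 ⊕ C2 = M1 ⊕ M2, XORing with the guessed M1 bytes yields the corresponding M2 bytes: M2 = (C1 ⊕ C2) ⊕ M1.
01111100 ⊕ 01110100 = 00001000
10010100 ⊕ 01101000 = 11111100
01011000 ⊕ 01100101 = 00111101
11000001 ⊕ 00100000 = 11100001
01010100 ⊕ 01100001 = 00110101
10110000 ⊕ 01100111 = 11010111
11000011 ⊕ 01100101 = 10100110
01001000 ⊕ 01101110 = 00100110
01101111 ⊕ 01110100 = 00011011
11010001 ⊕ 00100000 = 11110001

08 fc 3d e1 35 d7 a6 26 1b f1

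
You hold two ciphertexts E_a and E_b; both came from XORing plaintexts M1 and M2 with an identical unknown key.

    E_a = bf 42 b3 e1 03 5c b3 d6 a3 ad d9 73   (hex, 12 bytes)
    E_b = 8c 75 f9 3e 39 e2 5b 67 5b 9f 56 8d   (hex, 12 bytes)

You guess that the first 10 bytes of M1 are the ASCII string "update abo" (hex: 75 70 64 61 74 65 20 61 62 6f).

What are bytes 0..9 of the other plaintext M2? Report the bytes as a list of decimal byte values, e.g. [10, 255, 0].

First, E_a ⊕ E_b = (M1 ⊕ K) ⊕ (M2 ⊕ K) = M1 ⊕ M2, so the key drops out. Then M2 = (M1 ⊕ M2) ⊕ M1 over the first 10 bytes.
byte 0: (bf ⊕ 8c) ⊕ 75 = 33 ⊕ 75 = 46
byte 1: (42 ⊕ 75) ⊕ 70 = 37 ⊕ 70 = 47
byte 2: (b3 ⊕ f9) ⊕ 64 = 4a ⊕ 64 = 2e
byte 3: (e1 ⊕ 3e) ⊕ 61 = df ⊕ 61 = be
byte 4: (03 ⊕ 39) ⊕ 74 = 3a ⊕ 74 = 4e
byte 5: (5c ⊕ e2) ⊕ 65 = be ⊕ 65 = db
byte 6: (b3 ⊕ 5b) ⊕ 20 = e8 ⊕ 20 = c8
byte 7: (d6 ⊕ 67) ⊕ 61 = b1 ⊕ 61 = d0
byte 8: (a3 ⊕ 5b) ⊕ 62 = f8 ⊕ 62 = 9a
byte 9: (ad ⊕ 9f) ⊕ 6f = 32 ⊕ 6f = 5d

[70, 71, 46, 190, 78, 219, 200, 208, 154, 93]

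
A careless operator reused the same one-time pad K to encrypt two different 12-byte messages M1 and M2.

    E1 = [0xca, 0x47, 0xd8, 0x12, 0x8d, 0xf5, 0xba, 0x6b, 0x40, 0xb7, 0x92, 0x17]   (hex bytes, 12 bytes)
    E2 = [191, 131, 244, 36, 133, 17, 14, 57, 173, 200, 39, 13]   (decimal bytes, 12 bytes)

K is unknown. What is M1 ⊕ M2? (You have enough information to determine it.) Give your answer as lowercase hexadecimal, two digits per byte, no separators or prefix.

75c42c3608e4b452ed7fb51a

E1 ⊕ E2 = (M1 ⊕ K) ⊕ (M2 ⊕ K) = M1 ⊕ M2 — the shared key cancels under XOR.
202 ⊕ 191 = 117
 71 ⊕ 131 = 196
216 ⊕ 244 =  44
 18 ⊕  36 =  54
141 ⊕ 133 =   8
245 ⊕  17 = 228
186 ⊕  14 = 180
107 ⊕  57 =  82
 64 ⊕ 173 = 237
183 ⊕ 200 = 127
146 ⊕  39 = 181
 23 ⊕  13 =  26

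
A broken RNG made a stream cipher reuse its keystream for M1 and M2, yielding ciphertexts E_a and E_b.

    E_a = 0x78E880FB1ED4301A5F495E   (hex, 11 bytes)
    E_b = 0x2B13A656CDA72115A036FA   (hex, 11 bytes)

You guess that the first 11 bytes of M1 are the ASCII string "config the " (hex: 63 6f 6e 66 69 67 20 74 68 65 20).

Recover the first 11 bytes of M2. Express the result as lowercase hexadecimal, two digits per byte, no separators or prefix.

First, E_a ⊕ E_b = (M1 ⊕ K) ⊕ (M2 ⊕ K) = M1 ⊕ M2, so the key drops out. Then M2 = (M1 ⊕ M2) ⊕ M1 over the first 11 bytes.
byte 0: (78 XOR 2b) XOR 63 = 53 XOR 63 = 30
byte 1: (e8 XOR 13) XOR 6f = fb XOR 6f = 94
byte 2: (80 XOR a6) XOR 6e = 26 XOR 6e = 48
byte 3: (fb XOR 56) XOR 66 = ad XOR 66 = cb
byte 4: (1e XOR cd) XOR 69 = d3 XOR 69 = ba
byte 5: (d4 XOR a7) XOR 67 = 73 XOR 67 = 14
byte 6: (30 XOR 21) XOR 20 = 11 XOR 20 = 31
byte 7: (1a XOR 15) XOR 74 = 0f XOR 74 = 7b
byte 8: (5f XOR a0) XOR 68 = ff XOR 68 = 97
byte 9: (49 XOR 36) XOR 65 = 7f XOR 65 = 1a
byte 10: (5e XOR fa) XOR 20 = a4 XOR 20 = 84

309448cbba14317b971a84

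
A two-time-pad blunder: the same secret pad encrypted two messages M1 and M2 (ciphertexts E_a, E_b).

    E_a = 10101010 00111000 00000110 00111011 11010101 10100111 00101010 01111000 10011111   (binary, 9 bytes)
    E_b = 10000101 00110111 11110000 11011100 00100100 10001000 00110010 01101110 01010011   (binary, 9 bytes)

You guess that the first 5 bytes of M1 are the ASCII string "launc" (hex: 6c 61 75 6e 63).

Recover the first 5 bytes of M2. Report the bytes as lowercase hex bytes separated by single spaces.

43 6e 83 89 92

First, E_a ⊕ E_b = (M1 ⊕ K) ⊕ (M2 ⊕ K) = M1 ⊕ M2, so the key drops out. Then M2 = (M1 ⊕ M2) ⊕ M1 over the first 5 bytes.
byte 0: (aa ⊕ 85) ⊕ 6c = 2f ⊕ 6c = 43
byte 1: (38 ⊕ 37) ⊕ 61 = 0f ⊕ 61 = 6e
byte 2: (06 ⊕ f0) ⊕ 75 = f6 ⊕ 75 = 83
byte 3: (3b ⊕ dc) ⊕ 6e = e7 ⊕ 6e = 89
byte 4: (d5 ⊕ 24) ⊕ 63 = f1 ⊕ 63 = 92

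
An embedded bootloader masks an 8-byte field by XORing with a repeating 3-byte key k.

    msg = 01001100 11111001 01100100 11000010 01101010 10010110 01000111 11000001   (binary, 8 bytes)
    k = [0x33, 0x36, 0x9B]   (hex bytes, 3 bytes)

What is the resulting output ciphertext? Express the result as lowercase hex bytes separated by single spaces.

7f cf ff f1 5c 0d 74 f7

The 3-byte key repeats, so the effective keystream is 33 36 9b 33 36 9b 33 36.
byte 0: 4c ⊕ 33 = 7f
byte 1: f9 ⊕ 36 = cf
byte 2: 64 ⊕ 9b = ff
byte 3: c2 ⊕ 33 = f1
byte 4: 6a ⊕ 36 = 5c
byte 5: 96 ⊕ 9b = 0d
byte 6: 47 ⊕ 33 = 74
byte 7: c1 ⊕ 36 = f7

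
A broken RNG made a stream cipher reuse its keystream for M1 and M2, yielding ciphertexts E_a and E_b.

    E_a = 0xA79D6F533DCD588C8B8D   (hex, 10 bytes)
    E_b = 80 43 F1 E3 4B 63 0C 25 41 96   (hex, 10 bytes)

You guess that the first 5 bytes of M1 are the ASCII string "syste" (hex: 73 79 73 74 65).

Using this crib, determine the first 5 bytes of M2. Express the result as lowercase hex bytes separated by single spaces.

54 a7 ed c4 13

First, E_a ⊕ E_b = (M1 ⊕ K) ⊕ (M2 ⊕ K) = M1 ⊕ M2, so the key drops out. Then M2 = (M1 ⊕ M2) ⊕ M1 over the first 5 bytes.
byte 0: (a7 XOR 80) XOR 73 = 27 XOR 73 = 54
byte 1: (9d XOR 43) XOR 79 = de XOR 79 = a7
byte 2: (6f XOR f1) XOR 73 = 9e XOR 73 = ed
byte 3: (53 XOR e3) XOR 74 = b0 XOR 74 = c4
byte 4: (3d XOR 4b) XOR 65 = 76 XOR 65 = 13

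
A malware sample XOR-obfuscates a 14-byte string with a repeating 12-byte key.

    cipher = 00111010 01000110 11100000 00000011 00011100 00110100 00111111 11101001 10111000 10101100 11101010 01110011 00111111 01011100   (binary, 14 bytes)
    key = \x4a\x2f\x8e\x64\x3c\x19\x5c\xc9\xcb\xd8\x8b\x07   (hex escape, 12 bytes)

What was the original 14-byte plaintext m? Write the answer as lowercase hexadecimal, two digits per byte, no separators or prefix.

70696e67202d6320737461747573

The 12-byte key repeats, so the effective keystream is 4a 2f 8e 64 3c 19 5c c9 cb d8 8b 07 4a 2f.
byte 0:  58 xor  74 = 112
byte 1:  70 xor  47 = 105
byte 2: 224 xor 142 = 110
byte 3:   3 xor 100 = 103
byte 4:  28 xor  60 =  32
byte 5:  52 xor  25 =  45
byte 6:  63 xor  92 =  99
byte 7: 233 xor 201 =  32
byte 8: 184 xor 203 = 115
byte 9: 172 xor 216 = 116
byte 10: 234 xor 139 =  97
byte 11: 115 xor   7 = 116
byte 12:  63 xor  74 = 117
byte 13:  92 xor  47 = 115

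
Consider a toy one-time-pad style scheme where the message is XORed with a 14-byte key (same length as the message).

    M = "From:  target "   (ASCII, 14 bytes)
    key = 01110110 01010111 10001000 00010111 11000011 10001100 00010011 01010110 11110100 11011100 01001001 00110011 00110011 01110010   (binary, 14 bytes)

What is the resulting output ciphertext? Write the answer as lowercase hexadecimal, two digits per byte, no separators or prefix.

3025e77af9ac332295ae2e564752

XOR is its own inverse, so applying the key byte-wise gives the result directly.
 70 ^ 118 =  48
114 ^  87 =  37
111 ^ 136 = 231
109 ^  23 = 122
 58 ^ 195 = 249
 32 ^ 140 = 172
 32 ^  19 =  51
116 ^  86 =  34
 97 ^ 244 = 149
114 ^ 220 = 174
103 ^  73 =  46
101 ^  51 =  86
116 ^  51 =  71
 32 ^ 114 =  82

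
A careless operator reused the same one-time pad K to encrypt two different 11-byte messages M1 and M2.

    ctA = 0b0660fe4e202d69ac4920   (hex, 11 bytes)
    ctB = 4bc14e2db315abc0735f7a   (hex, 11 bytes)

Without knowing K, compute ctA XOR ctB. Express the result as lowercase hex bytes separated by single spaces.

40 c7 2e d3 fd 35 86 a9 df 16 5a

ctA ⊕ ctB = (M1 ⊕ K) ⊕ (M2 ⊕ K) = M1 ⊕ M2 — the shared key cancels under XOR.
 11 XOR  75 =  64
  6 XOR 193 = 199
 96 XOR  78 =  46
254 XOR  45 = 211
 78 XOR 179 = 253
 32 XOR  21 =  53
 45 XOR 171 = 134
105 XOR 192 = 169
172 XOR 115 = 223
 73 XOR  95 =  22
 32 XOR 122 =  90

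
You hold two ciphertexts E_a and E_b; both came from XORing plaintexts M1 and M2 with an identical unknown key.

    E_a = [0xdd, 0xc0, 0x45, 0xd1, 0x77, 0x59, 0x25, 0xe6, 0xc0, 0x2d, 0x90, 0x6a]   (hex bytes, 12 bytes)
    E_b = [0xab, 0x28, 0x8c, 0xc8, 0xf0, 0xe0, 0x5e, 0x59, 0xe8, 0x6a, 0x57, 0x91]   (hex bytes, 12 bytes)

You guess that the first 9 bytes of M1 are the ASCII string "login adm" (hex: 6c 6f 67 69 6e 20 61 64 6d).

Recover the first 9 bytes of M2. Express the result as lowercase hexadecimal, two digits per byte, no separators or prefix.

1a87ae70e9991adb45

First, E_a ⊕ E_b = (M1 ⊕ K) ⊕ (M2 ⊕ K) = M1 ⊕ M2, so the key drops out. Then M2 = (M1 ⊕ M2) ⊕ M1 over the first 9 bytes.
byte 0: (dd ⊕ ab) ⊕ 6c = 76 ⊕ 6c = 1a
byte 1: (c0 ⊕ 28) ⊕ 6f = e8 ⊕ 6f = 87
byte 2: (45 ⊕ 8c) ⊕ 67 = c9 ⊕ 67 = ae
byte 3: (d1 ⊕ c8) ⊕ 69 = 19 ⊕ 69 = 70
byte 4: (77 ⊕ f0) ⊕ 6e = 87 ⊕ 6e = e9
byte 5: (59 ⊕ e0) ⊕ 20 = b9 ⊕ 20 = 99
byte 6: (25 ⊕ 5e) ⊕ 61 = 7b ⊕ 61 = 1a
byte 7: (e6 ⊕ 59) ⊕ 64 = bf ⊕ 64 = db
byte 8: (c0 ⊕ e8) ⊕ 6d = 28 ⊕ 6d = 45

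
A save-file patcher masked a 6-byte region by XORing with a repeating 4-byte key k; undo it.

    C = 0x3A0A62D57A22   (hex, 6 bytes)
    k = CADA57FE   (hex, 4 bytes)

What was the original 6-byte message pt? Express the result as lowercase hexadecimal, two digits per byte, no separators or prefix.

The 4-byte key repeats, so the effective keystream is ca da 57 fe ca da.
byte 0: 3a xor ca = f0
byte 1: 0a xor da = d0
byte 2: 62 xor 57 = 35
byte 3: d5 xor fe = 2b
byte 4: 7a xor ca = b0
byte 5: 22 xor da = f8

f0d0352bb0f8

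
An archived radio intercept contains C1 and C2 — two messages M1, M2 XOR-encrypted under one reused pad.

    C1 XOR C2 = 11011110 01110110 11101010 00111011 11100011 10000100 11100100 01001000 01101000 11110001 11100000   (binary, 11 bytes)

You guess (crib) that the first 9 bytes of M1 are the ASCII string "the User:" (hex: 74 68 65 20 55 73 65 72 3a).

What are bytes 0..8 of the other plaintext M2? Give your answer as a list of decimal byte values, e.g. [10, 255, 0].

Since C1 ⊕ C2 = M1 ⊕ M2, XORing with the guessed M1 bytes yields the corresponding M2 bytes: M2 = (C1 ⊕ C2) ⊕ M1.
byte 0: de ⊕ 74 = aa
byte 1: 76 ⊕ 68 = 1e
byte 2: ea ⊕ 65 = 8f
byte 3: 3b ⊕ 20 = 1b
byte 4: e3 ⊕ 55 = b6
byte 5: 84 ⊕ 73 = f7
byte 6: e4 ⊕ 65 = 81
byte 7: 48 ⊕ 72 = 3a
byte 8: 68 ⊕ 3a = 52

[170, 30, 143, 27, 182, 247, 129, 58, 82]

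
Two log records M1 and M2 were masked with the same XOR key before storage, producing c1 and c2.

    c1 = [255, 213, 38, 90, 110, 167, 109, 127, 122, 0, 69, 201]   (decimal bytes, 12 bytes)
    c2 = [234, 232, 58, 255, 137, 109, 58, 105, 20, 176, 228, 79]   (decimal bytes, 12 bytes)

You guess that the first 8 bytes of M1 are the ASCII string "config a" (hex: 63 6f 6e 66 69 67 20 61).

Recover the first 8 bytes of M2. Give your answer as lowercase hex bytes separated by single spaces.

76 52 72 c3 8e ad 77 77

First, c1 ⊕ c2 = (M1 ⊕ K) ⊕ (M2 ⊕ K) = M1 ⊕ M2, so the key drops out. Then M2 = (M1 ⊕ M2) ⊕ M1 over the first 8 bytes.
byte 0: (ff ^ ea) ^ 63 = 15 ^ 63 = 76
byte 1: (d5 ^ e8) ^ 6f = 3d ^ 6f = 52
byte 2: (26 ^ 3a) ^ 6e = 1c ^ 6e = 72
byte 3: (5a ^ ff) ^ 66 = a5 ^ 66 = c3
byte 4: (6e ^ 89) ^ 69 = e7 ^ 69 = 8e
byte 5: (a7 ^ 6d) ^ 67 = ca ^ 67 = ad
byte 6: (6d ^ 3a) ^ 20 = 57 ^ 20 = 77
byte 7: (7f ^ 69) ^ 61 = 16 ^ 61 = 77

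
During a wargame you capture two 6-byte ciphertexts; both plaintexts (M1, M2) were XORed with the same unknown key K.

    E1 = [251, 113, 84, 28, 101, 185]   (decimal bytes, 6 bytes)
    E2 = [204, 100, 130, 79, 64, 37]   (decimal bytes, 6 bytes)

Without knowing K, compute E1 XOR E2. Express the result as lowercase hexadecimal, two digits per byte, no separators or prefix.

3715d653259c

E1 ⊕ E2 = (M1 ⊕ K) ⊕ (M2 ⊕ K) = M1 ⊕ M2 — the shared key cancels under XOR.
251 xor 204 =  55
113 xor 100 =  21
 84 xor 130 = 214
 28 xor  79 =  83
101 xor  64 =  37
185 xor  37 = 156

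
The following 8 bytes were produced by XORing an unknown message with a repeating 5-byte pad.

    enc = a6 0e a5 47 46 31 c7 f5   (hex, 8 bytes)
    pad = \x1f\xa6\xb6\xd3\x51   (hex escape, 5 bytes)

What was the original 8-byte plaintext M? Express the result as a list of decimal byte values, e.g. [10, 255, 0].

The 5-byte key repeats, so the effective keystream is 1f a6 b6 d3 51 1f a6 b6.
byte 0: a6 xor 1f = b9
byte 1: 0e xor a6 = a8
byte 2: a5 xor b6 = 13
byte 3: 47 xor d3 = 94
byte 4: 46 xor 51 = 17
byte 5: 31 xor 1f = 2e
byte 6: c7 xor a6 = 61
byte 7: f5 xor b6 = 43

[185, 168, 19, 148, 23, 46, 97, 67]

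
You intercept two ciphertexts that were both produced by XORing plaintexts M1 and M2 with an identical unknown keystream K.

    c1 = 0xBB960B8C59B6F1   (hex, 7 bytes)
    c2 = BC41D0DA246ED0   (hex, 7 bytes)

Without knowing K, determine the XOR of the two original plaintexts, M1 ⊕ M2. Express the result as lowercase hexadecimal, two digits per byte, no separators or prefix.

07d7db567dd821

c1 ⊕ c2 = (M1 ⊕ K) ⊕ (M2 ⊕ K) = M1 ⊕ M2 — the shared key cancels under XOR.
bb XOR bc = 07
96 XOR 41 = d7
0b XOR d0 = db
8c XOR da = 56
59 XOR 24 = 7d
b6 XOR 6e = d8
f1 XOR d0 = 21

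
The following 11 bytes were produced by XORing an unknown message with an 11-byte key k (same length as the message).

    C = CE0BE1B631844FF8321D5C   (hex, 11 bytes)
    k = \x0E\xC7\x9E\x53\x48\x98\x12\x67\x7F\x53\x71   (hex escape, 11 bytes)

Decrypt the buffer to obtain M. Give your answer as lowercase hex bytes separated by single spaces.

ce XOR 0e = c0
0b XOR c7 = cc
e1 XOR 9e = 7f
b6 XOR 53 = e5
31 XOR 48 = 79
84 XOR 98 = 1c
4f XOR 12 = 5d
f8 XOR 67 = 9f
32 XOR 7f = 4d
1d XOR 53 = 4e
5c XOR 71 = 2d

c0 cc 7f e5 79 1c 5d 9f 4d 4e 2d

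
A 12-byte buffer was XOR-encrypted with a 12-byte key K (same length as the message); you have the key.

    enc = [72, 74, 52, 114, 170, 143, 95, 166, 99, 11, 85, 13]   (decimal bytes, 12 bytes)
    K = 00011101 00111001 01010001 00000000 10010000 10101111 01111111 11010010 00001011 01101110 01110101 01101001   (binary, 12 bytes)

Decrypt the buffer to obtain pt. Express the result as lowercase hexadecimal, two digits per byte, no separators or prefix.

557365723a20207468652064

XOR is its own inverse, so applying the key byte-wise gives the result directly.
byte 0: 48 ^ 1d = 55
byte 1: 4a ^ 39 = 73
byte 2: 34 ^ 51 = 65
byte 3: 72 ^ 00 = 72
byte 4: aa ^ 90 = 3a
byte 5: 8f ^ af = 20
byte 6: 5f ^ 7f = 20
byte 7: a6 ^ d2 = 74
byte 8: 63 ^ 0b = 68
byte 9: 0b ^ 6e = 65
byte 10: 55 ^ 75 = 20
byte 11: 0d ^ 69 = 64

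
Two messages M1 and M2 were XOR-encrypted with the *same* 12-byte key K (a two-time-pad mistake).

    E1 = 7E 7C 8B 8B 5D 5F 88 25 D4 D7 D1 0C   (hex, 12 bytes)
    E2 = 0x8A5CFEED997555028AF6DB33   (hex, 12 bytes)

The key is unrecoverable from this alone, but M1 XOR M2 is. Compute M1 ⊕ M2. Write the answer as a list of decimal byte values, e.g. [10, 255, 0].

E1 ⊕ E2 = (M1 ⊕ K) ⊕ (M2 ⊕ K) = M1 ⊕ M2 — the shared key cancels under XOR.
byte 0: 126 ⊕ 138 = 244
byte 1: 124 ⊕  92 =  32
byte 2: 139 ⊕ 254 = 117
byte 3: 139 ⊕ 237 = 102
byte 4:  93 ⊕ 153 = 196
byte 5:  95 ⊕ 117 =  42
byte 6: 136 ⊕  85 = 221
byte 7:  37 ⊕   2 =  39
byte 8: 212 ⊕ 138 =  94
byte 9: 215 ⊕ 246 =  33
byte 10: 209 ⊕ 219 =  10
byte 11:  12 ⊕  51 =  63

[244, 32, 117, 102, 196, 42, 221, 39, 94, 33, 10, 63]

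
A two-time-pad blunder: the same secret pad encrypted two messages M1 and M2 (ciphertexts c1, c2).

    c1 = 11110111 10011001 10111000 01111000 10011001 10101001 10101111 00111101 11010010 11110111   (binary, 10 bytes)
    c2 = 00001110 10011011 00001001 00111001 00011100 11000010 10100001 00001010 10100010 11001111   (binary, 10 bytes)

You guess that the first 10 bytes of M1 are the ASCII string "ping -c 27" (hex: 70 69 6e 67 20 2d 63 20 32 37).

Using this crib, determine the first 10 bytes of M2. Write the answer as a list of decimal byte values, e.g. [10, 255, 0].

First, c1 ⊕ c2 = (M1 ⊕ K) ⊕ (M2 ⊕ K) = M1 ⊕ M2, so the key drops out. Then M2 = (M1 ⊕ M2) ⊕ M1 over the first 10 bytes.
byte 0: (f7 ^ 0e) ^ 70 = f9 ^ 70 = 89
byte 1: (99 ^ 9b) ^ 69 = 02 ^ 69 = 6b
byte 2: (b8 ^ 09) ^ 6e = b1 ^ 6e = df
byte 3: (78 ^ 39) ^ 67 = 41 ^ 67 = 26
byte 4: (99 ^ 1c) ^ 20 = 85 ^ 20 = a5
byte 5: (a9 ^ c2) ^ 2d = 6b ^ 2d = 46
byte 6: (af ^ a1) ^ 63 = 0e ^ 63 = 6d
byte 7: (3d ^ 0a) ^ 20 = 37 ^ 20 = 17
byte 8: (d2 ^ a2) ^ 32 = 70 ^ 32 = 42
byte 9: (f7 ^ cf) ^ 37 = 38 ^ 37 = 0f

[137, 107, 223, 38, 165, 70, 109, 23, 66, 15]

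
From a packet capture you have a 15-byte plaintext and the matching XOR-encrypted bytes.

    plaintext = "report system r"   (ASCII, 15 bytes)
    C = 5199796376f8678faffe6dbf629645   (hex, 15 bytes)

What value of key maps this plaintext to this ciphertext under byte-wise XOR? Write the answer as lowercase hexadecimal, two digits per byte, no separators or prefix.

Since C = plaintext ⊕ key, XORing both sides with plaintext gives key = plaintext ⊕ C.
byte 0: 01110010 XOR 01010001 = 00100011
byte 1: 01100101 XOR 10011001 = 11111100
byte 2: 01110000 XOR 01111001 = 00001001
byte 3: 01101111 XOR 01100011 = 00001100
byte 4: 01110010 XOR 01110110 = 00000100
byte 5: 01110100 XOR 11111000 = 10001100
byte 6: 00100000 XOR 01100111 = 01000111
byte 7: 01110011 XOR 10001111 = 11111100
byte 8: 01111001 XOR 10101111 = 11010110
byte 9: 01110011 XOR 11111110 = 10001101
byte 10: 01110100 XOR 01101101 = 00011001
byte 11: 01100101 XOR 10111111 = 11011010
byte 12: 01101101 XOR 01100010 = 00001111
byte 13: 00100000 XOR 10010110 = 10110110
byte 14: 01110010 XOR 01000101 = 00110111

23fc090c048c47fcd68d19da0fb637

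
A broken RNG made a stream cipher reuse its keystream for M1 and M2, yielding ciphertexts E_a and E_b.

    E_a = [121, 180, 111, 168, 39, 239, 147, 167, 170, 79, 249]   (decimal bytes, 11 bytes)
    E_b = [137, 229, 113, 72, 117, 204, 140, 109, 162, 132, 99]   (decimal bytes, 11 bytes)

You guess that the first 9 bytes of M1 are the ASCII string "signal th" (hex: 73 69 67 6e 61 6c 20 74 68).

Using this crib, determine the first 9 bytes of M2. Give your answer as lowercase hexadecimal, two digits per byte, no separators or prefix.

8338798e334f3fbe60

First, E_a ⊕ E_b = (M1 ⊕ K) ⊕ (M2 ⊕ K) = M1 ⊕ M2, so the key drops out. Then M2 = (M1 ⊕ M2) ⊕ M1 over the first 9 bytes.
byte 0: (79 ⊕ 89) ⊕ 73 = f0 ⊕ 73 = 83
byte 1: (b4 ⊕ e5) ⊕ 69 = 51 ⊕ 69 = 38
byte 2: (6f ⊕ 71) ⊕ 67 = 1e ⊕ 67 = 79
byte 3: (a8 ⊕ 48) ⊕ 6e = e0 ⊕ 6e = 8e
byte 4: (27 ⊕ 75) ⊕ 61 = 52 ⊕ 61 = 33
byte 5: (ef ⊕ cc) ⊕ 6c = 23 ⊕ 6c = 4f
byte 6: (93 ⊕ 8c) ⊕ 20 = 1f ⊕ 20 = 3f
byte 7: (a7 ⊕ 6d) ⊕ 74 = ca ⊕ 74 = be
byte 8: (aa ⊕ a2) ⊕ 68 = 08 ⊕ 68 = 60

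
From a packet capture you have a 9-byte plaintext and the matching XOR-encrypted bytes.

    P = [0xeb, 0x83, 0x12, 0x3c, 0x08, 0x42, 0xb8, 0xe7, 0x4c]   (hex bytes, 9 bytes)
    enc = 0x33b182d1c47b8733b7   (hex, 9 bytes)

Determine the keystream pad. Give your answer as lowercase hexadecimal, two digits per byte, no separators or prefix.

Since enc = P ⊕ pad, XORing both sides with P gives pad = P ⊕ enc.
eb xor 33 = d8
83 xor b1 = 32
12 xor 82 = 90
3c xor d1 = ed
08 xor c4 = cc
42 xor 7b = 39
b8 xor 87 = 3f
e7 xor 33 = d4
4c xor b7 = fb

d83290edcc393fd4fb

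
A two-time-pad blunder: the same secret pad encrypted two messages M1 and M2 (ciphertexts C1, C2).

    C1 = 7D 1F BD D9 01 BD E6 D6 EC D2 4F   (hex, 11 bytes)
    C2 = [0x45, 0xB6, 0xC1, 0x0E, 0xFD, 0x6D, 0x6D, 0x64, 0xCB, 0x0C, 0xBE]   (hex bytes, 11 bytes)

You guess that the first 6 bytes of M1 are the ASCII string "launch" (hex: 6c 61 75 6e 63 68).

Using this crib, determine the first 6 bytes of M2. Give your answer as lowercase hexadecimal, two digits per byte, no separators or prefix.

First, C1 ⊕ C2 = (M1 ⊕ K) ⊕ (M2 ⊕ K) = M1 ⊕ M2, so the key drops out. Then M2 = (M1 ⊕ M2) ⊕ M1 over the first 6 bytes.
byte 0: (7d xor 45) xor 6c = 38 xor 6c = 54
byte 1: (1f xor b6) xor 61 = a9 xor 61 = c8
byte 2: (bd xor c1) xor 75 = 7c xor 75 = 09
byte 3: (d9 xor 0e) xor 6e = d7 xor 6e = b9
byte 4: (01 xor fd) xor 63 = fc xor 63 = 9f
byte 5: (bd xor 6d) xor 68 = d0 xor 68 = b8

54c809b99fb8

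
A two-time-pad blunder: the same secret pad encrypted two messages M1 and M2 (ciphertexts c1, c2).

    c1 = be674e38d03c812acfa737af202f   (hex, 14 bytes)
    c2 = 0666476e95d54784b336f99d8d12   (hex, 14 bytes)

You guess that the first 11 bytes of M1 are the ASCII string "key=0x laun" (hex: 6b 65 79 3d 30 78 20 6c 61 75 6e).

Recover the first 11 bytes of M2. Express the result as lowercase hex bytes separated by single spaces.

d3 64 70 6b 75 91 e6 c2 1d e4 a0

First, c1 ⊕ c2 = (M1 ⊕ K) ⊕ (M2 ⊕ K) = M1 ⊕ M2, so the key drops out. Then M2 = (M1 ⊕ M2) ⊕ M1 over the first 11 bytes.
byte 0: (be xor 06) xor 6b = b8 xor 6b = d3
byte 1: (67 xor 66) xor 65 = 01 xor 65 = 64
byte 2: (4e xor 47) xor 79 = 09 xor 79 = 70
byte 3: (38 xor 6e) xor 3d = 56 xor 3d = 6b
byte 4: (d0 xor 95) xor 30 = 45 xor 30 = 75
byte 5: (3c xor d5) xor 78 = e9 xor 78 = 91
byte 6: (81 xor 47) xor 20 = c6 xor 20 = e6
byte 7: (2a xor 84) xor 6c = ae xor 6c = c2
byte 8: (cf xor b3) xor 61 = 7c xor 61 = 1d
byte 9: (a7 xor 36) xor 75 = 91 xor 75 = e4
byte 10: (37 xor f9) xor 6e = ce xor 6e = a0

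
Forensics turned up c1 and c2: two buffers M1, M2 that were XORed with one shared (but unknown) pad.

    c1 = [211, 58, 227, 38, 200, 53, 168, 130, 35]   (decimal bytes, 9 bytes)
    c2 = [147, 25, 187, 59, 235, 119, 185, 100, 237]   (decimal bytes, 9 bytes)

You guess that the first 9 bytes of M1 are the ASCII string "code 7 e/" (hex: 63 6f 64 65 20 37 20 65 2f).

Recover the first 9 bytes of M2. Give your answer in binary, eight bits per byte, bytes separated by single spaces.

00100011 01001100 00111100 01111000 00000011 01110101 00110001 10000011 11100001

First, c1 ⊕ c2 = (M1 ⊕ K) ⊕ (M2 ⊕ K) = M1 ⊕ M2, so the key drops out. Then M2 = (M1 ⊕ M2) ⊕ M1 over the first 9 bytes.
byte 0: (d3 ⊕ 93) ⊕ 63 = 40 ⊕ 63 = 23
byte 1: (3a ⊕ 19) ⊕ 6f = 23 ⊕ 6f = 4c
byte 2: (e3 ⊕ bb) ⊕ 64 = 58 ⊕ 64 = 3c
byte 3: (26 ⊕ 3b) ⊕ 65 = 1d ⊕ 65 = 78
byte 4: (c8 ⊕ eb) ⊕ 20 = 23 ⊕ 20 = 03
byte 5: (35 ⊕ 77) ⊕ 37 = 42 ⊕ 37 = 75
byte 6: (a8 ⊕ b9) ⊕ 20 = 11 ⊕ 20 = 31
byte 7: (82 ⊕ 64) ⊕ 65 = e6 ⊕ 65 = 83
byte 8: (23 ⊕ ed) ⊕ 2f = ce ⊕ 2f = e1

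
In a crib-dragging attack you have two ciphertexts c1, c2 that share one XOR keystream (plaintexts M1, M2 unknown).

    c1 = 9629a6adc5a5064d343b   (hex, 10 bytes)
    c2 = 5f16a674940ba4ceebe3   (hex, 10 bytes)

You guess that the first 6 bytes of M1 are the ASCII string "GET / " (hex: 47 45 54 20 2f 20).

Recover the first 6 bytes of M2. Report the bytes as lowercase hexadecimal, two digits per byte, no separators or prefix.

8e7a54f97e8e

First, c1 ⊕ c2 = (M1 ⊕ K) ⊕ (M2 ⊕ K) = M1 ⊕ M2, so the key drops out. Then M2 = (M1 ⊕ M2) ⊕ M1 over the first 6 bytes.
byte 0: (96 XOR 5f) XOR 47 = c9 XOR 47 = 8e
byte 1: (29 XOR 16) XOR 45 = 3f XOR 45 = 7a
byte 2: (a6 XOR a6) XOR 54 = 00 XOR 54 = 54
byte 3: (ad XOR 74) XOR 20 = d9 XOR 20 = f9
byte 4: (c5 XOR 94) XOR 2f = 51 XOR 2f = 7e
byte 5: (a5 XOR 0b) XOR 20 = ae XOR 20 = 8e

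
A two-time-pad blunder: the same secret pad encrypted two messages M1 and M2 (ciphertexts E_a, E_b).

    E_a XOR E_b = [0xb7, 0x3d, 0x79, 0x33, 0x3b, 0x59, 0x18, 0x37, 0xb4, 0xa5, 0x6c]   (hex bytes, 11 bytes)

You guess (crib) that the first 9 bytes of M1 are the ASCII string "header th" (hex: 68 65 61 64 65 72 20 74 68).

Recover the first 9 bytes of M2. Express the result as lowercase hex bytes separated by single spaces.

Since E_a ⊕ E_b = M1 ⊕ M2, XORing with the guessed M1 bytes yields the corresponding M2 bytes: M2 = (E_a ⊕ E_b) ⊕ M1.
b7 XOR 68 = df
3d XOR 65 = 58
79 XOR 61 = 18
33 XOR 64 = 57
3b XOR 65 = 5e
59 XOR 72 = 2b
18 XOR 20 = 38
37 XOR 74 = 43
b4 XOR 68 = dc

df 58 18 57 5e 2b 38 43 dc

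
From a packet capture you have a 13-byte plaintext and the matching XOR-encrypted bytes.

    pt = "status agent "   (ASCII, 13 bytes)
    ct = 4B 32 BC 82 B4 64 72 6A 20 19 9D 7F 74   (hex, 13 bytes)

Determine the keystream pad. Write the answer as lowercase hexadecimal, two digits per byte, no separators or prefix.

3846ddf6c117520b477cf30b54

Since ct = pt ⊕ pad, XORing both sides with pt gives pad = pt ⊕ ct.
115 ^  75 =  56
116 ^  50 =  70
 97 ^ 188 = 221
116 ^ 130 = 246
117 ^ 180 = 193
115 ^ 100 =  23
 32 ^ 114 =  82
 97 ^ 106 =  11
103 ^  32 =  71
101 ^  25 = 124
110 ^ 157 = 243
116 ^ 127 =  11
 32 ^ 116 =  84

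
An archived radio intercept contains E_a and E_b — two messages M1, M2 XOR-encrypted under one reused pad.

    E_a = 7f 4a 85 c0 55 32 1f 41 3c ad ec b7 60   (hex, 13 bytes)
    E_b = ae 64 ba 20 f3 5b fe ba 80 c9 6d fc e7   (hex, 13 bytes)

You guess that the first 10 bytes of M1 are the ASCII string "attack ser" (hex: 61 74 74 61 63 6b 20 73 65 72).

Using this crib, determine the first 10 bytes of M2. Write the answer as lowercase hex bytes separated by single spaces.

First, E_a ⊕ E_b = (M1 ⊕ K) ⊕ (M2 ⊕ K) = M1 ⊕ M2, so the key drops out. Then M2 = (M1 ⊕ M2) ⊕ M1 over the first 10 bytes.
byte 0: (7f ^ ae) ^ 61 = d1 ^ 61 = b0
byte 1: (4a ^ 64) ^ 74 = 2e ^ 74 = 5a
byte 2: (85 ^ ba) ^ 74 = 3f ^ 74 = 4b
byte 3: (c0 ^ 20) ^ 61 = e0 ^ 61 = 81
byte 4: (55 ^ f3) ^ 63 = a6 ^ 63 = c5
byte 5: (32 ^ 5b) ^ 6b = 69 ^ 6b = 02
byte 6: (1f ^ fe) ^ 20 = e1 ^ 20 = c1
byte 7: (41 ^ ba) ^ 73 = fb ^ 73 = 88
byte 8: (3c ^ 80) ^ 65 = bc ^ 65 = d9
byte 9: (ad ^ c9) ^ 72 = 64 ^ 72 = 16

b0 5a 4b 81 c5 02 c1 88 d9 16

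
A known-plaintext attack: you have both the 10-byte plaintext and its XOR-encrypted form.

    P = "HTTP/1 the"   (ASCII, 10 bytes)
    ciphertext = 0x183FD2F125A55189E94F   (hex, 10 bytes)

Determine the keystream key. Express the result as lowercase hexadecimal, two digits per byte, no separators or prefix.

Since ciphertext = P ⊕ key, XORing both sides with P gives key = P ⊕ ciphertext.
byte 0:  72 ⊕  24 =  80
byte 1:  84 ⊕  63 = 107
byte 2:  84 ⊕ 210 = 134
byte 3:  80 ⊕ 241 = 161
byte 4:  47 ⊕  37 =  10
byte 5:  49 ⊕ 165 = 148
byte 6:  32 ⊕  81 = 113
byte 7: 116 ⊕ 137 = 253
byte 8: 104 ⊕ 233 = 129
byte 9: 101 ⊕  79 =  42

506b86a10a9471fd812a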